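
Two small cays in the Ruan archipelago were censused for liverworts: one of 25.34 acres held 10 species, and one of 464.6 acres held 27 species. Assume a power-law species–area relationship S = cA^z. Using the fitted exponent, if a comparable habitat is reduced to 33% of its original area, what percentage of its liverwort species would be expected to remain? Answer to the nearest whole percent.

68%

z = ln(27/10) / ln(464.6/25.34) = 0.9933 / 2.9088 = 0.3415
S_new/S_old = (A_new/A_old)^z = 0.33^0.3415 = exp(0.3415 × -1.1087) = 0.6848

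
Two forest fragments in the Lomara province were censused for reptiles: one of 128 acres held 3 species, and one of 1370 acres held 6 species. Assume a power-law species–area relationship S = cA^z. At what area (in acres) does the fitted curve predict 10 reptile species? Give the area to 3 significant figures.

z = ln(6/3) / ln(1370/128) = 0.6931 / 2.3705 = 0.2924
c = 3 / 128^0.2924 = 3 / 4.132 = 0.7261
A = (10/0.7261)^(1/0.2924) ⇒ ln A = ln(13.77)/0.2924 = 8.9696
A = e^8.9696 ≈ 7860 acres

7860 acres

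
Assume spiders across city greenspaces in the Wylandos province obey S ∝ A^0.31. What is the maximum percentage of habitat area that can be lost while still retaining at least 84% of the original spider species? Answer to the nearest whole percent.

Need (A_new/A_old)^0.31 = 0.84, so A_new/A_old = 0.84^(1/0.31) = 0.84^3.226
ln(A_new/A_old) = ln 0.84 / 0.31 = -0.1744 / 0.31 = -0.5624
A_new/A_old = e^-0.5624 ≈ 0.5698
Fraction that can be lost = 1 − 0.5698 = 0.4302

43%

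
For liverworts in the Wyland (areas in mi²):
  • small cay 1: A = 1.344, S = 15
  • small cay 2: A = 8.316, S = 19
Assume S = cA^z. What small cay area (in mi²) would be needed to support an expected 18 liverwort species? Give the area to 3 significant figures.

5.48 mi²

z = ln(19/15) / ln(8.316/1.344) = 0.2364 / 1.8225 = 0.1297
c = 15 / 1.344^0.1297 = 15 / 1.039 = 14.44
A = (18/14.44)^(1/0.1297) ⇒ ln A = ln(1.247)/0.1297 = 1.7013
A = e^1.7013 ≈ 5.481 mi²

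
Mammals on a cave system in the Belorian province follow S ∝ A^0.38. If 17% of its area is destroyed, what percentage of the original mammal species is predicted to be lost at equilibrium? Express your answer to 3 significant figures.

6.84%

S_new/S_old = (A_new/A_old)^z = 0.83^0.38
= exp(0.38 × ln 0.83) = exp(0.38 × -0.1863) = exp(-0.0708) ≈ 0.9316
Fraction lost = 1 − 0.9316 = 0.06836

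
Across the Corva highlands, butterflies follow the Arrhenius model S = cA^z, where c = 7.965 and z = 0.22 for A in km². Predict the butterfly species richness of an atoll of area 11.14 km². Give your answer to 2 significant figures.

14

S = 7.965 × 11.14^0.22
ln S = ln 7.965 + 0.22 × ln 11.14 = 2.0751 + 0.22 × 2.4105 = 2.6054
S = e^2.6054 ≈ 13.54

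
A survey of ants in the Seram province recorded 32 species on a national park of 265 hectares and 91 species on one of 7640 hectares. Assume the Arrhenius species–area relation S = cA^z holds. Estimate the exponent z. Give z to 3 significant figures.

Taking logs: ln S = ln c + z ln A, so z = (ln S₂ − ln S₁)/(ln A₂ − ln A₁).
z = ln(91/32) / ln(7640/265) = ln(2.844) / ln(28.83) = 1.0451 / 3.3614 = 0.3109

0.311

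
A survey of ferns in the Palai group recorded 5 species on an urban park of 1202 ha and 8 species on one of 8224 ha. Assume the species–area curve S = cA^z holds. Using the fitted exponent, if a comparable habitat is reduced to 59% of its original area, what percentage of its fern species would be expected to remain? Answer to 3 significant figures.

z = ln(8/5) / ln(8224/1202) = 0.4700 / 1.9231 = 0.2444
S_new/S_old = (A_new/A_old)^z = 0.59^0.2444 = exp(0.2444 × -0.5276) = 0.879

87.9%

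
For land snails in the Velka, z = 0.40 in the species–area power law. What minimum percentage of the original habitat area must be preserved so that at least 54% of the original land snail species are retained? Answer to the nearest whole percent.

Need (A_new/A_old)^0.4 = 0.54, so A_new/A_old = 0.54^(1/0.4) = 0.54^2.5
ln(A_new/A_old) = ln 0.54 / 0.4 = -0.6162 / 0.4 = -1.5405
A_new/A_old = e^-1.5405 ≈ 0.2143

21%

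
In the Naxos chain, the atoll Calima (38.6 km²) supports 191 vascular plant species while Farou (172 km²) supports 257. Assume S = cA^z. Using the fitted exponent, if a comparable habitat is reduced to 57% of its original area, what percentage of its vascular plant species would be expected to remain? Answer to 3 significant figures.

z = ln(257/191) / ln(172/38.6) = 0.2968 / 1.4942 = 0.1986
S_new/S_old = (A_new/A_old)^z = 0.57^0.1986 = exp(0.1986 × -0.5621) = 0.8944

89.4%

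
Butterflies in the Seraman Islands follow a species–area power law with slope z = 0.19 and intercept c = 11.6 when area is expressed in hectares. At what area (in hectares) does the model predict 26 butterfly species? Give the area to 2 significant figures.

26 = 11.6 × A^0.19  ⇒  A^0.19 = 26/11.6 = 2.241
ln A = ln(2.241) / 0.19 = 0.8071 / 0.19 = 4.2478
A = e^4.2478 ≈ 69.95 hectares

70 hectares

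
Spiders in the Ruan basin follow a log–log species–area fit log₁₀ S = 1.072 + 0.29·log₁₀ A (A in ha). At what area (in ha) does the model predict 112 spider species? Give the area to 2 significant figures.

112 = 11.8 × A^0.29  ⇒  A^0.29 = 112/11.8 = 9.489
ln A = ln(9.489) / 0.29 = 2.2501 / 0.29 = 7.7591
A = e^7.7591 ≈ 2343 ha

2300 ha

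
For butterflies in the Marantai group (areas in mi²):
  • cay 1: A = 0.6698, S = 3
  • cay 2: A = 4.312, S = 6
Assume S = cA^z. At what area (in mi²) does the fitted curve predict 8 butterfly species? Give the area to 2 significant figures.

z = ln(6/3) / ln(4.312/0.6698) = 0.6931 / 1.8622 = 0.3722
c = 3 / 0.6698^0.3722 = 3 / 0.8614 = 3.483
A = (8/3.483)^(1/0.3722) ⇒ ln A = ln(2.297)/0.3722 = 2.2343
A = e^2.2343 ≈ 9.34 mi²

9.3 mi²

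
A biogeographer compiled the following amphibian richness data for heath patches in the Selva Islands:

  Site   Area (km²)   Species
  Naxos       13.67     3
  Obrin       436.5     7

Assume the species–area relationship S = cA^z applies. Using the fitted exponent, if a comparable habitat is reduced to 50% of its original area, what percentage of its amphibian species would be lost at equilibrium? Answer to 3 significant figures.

z = ln(7/3) / ln(436.5/13.67) = 0.8473 / 3.4636 = 0.2446
S_new/S_old = (A_new/A_old)^z = 0.5^0.2446 = exp(0.2446 × -0.6931) = 0.844
Fraction lost = 1 − 0.844 = 0.156

15.6%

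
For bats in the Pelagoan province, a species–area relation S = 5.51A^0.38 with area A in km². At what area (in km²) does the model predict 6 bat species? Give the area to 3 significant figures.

1.25 km²

6 = 5.51 × A^0.38  ⇒  A^0.38 = 6/5.51 = 1.089
ln A = ln(1.089) / 0.38 = 0.0852 / 0.38 = 0.2242
A = e^0.2242 ≈ 1.251 km²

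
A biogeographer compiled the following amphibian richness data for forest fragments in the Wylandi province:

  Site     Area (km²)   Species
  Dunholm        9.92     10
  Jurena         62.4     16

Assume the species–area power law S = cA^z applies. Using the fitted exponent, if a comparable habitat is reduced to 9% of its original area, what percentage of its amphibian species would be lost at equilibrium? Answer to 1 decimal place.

z = ln(16/10) / ln(62.4/9.92) = 0.4700 / 1.8390 = 0.2556
S_new/S_old = (A_new/A_old)^z = 0.09^0.2556 = exp(0.2556 × -2.4079) = 0.5404
Fraction lost = 1 − 0.5404 = 0.4596

46.0%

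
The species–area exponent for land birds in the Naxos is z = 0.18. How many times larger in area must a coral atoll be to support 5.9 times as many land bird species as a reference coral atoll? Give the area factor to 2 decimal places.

19165.10

(A₂/A₁)^0.18 = 5.9, so A₂/A₁ = 5.9^(1/0.18) = 5.9^5.556
ln(A₂/A₁) = ln 5.9 / 0.18 = 1.7750 / 0.18 = 9.8608
A₂/A₁ = e^9.8608 ≈ 19165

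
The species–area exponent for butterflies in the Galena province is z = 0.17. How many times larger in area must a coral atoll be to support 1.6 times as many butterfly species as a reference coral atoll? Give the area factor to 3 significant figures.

15.9

(A₂/A₁)^0.17 = 1.6, so A₂/A₁ = 1.6^(1/0.17) = 1.6^5.882
ln(A₂/A₁) = ln 1.6 / 0.17 = 0.4700 / 0.17 = 2.7647
A₂/A₁ = e^2.7647 ≈ 15.87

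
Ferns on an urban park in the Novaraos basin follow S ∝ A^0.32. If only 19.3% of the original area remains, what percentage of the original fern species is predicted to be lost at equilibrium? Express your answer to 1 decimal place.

S_new/S_old = (A_new/A_old)^z = 0.193^0.32
= exp(0.32 × ln 0.193) = exp(0.32 × -1.6451) = exp(-0.5264) ≈ 0.5907
Fraction lost = 1 − 0.5907 = 0.4093

40.9%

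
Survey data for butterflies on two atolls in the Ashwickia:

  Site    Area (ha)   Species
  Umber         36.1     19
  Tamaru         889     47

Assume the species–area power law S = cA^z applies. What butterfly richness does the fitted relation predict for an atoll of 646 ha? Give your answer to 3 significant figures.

z = ln(47/19) / ln(889/36.1) = 0.9057 / 3.2038 = 0.2827
c = 19 / 36.1^0.2827 = 19 / 2.756 = 6.894
S₃ = 6.894 × 646^0.2827 = 6.894 × 6.229 ≈ 42.94

42.9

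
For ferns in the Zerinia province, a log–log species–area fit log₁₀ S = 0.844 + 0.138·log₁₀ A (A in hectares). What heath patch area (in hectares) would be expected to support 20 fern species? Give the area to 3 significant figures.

20 = 6.982 × A^0.138  ⇒  A^0.138 = 20/6.982 = 2.864
ln A = ln(2.864) / 0.138 = 1.0524 / 0.138 = 7.6257
A = e^7.6257 ≈ 2050 hectares

2050 hectares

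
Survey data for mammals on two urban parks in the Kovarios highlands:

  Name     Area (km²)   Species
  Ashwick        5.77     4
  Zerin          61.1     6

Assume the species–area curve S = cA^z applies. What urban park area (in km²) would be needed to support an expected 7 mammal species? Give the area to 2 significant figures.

150 km²

z = ln(6/4) / ln(61.1/5.77) = 0.4055 / 2.3598 = 0.1718
c = 4 / 5.77^0.1718 = 4 / 1.351 = 2.96
A = (7/2.96)^(1/0.1718) ⇒ ln A = ln(2.365)/0.1718 = 5.0097
A = e^5.0097 ≈ 149.9 km²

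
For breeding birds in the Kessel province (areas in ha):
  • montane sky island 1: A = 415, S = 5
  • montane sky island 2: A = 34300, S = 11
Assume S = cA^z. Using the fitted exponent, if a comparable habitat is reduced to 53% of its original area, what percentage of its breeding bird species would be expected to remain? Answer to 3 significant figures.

z = ln(11/5) / ln(34300/415) = 0.7885 / 4.4146 = 0.1786
S_new/S_old = (A_new/A_old)^z = 0.53^0.1786 = exp(0.1786 × -0.6349) = 0.8928

89.3%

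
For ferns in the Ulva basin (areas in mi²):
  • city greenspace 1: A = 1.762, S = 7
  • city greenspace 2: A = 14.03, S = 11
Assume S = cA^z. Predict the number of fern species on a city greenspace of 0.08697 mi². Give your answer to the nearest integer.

z = ln(11/7) / ln(14.03/1.762) = 0.4520 / 2.0747 = 0.2179
c = 7 / 1.762^0.2179 = 7 / 1.131 = 6.187
S₃ = 6.187 × 0.08697^0.2179 = 6.187 × 0.5874 ≈ 3.635

4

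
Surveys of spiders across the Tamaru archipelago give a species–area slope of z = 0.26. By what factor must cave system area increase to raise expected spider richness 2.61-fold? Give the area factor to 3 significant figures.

40.0

(A₂/A₁)^0.26 = 2.61, so A₂/A₁ = 2.61^(1/0.26) = 2.61^3.846
ln(A₂/A₁) = ln 2.61 / 0.26 = 0.9594 / 0.26 = 3.6898
A₂/A₁ = e^3.6898 ≈ 40.04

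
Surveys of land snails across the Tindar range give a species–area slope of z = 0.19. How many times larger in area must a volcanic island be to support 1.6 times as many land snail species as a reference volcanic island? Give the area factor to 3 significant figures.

(A₂/A₁)^0.19 = 1.6, so A₂/A₁ = 1.6^(1/0.19) = 1.6^5.263
ln(A₂/A₁) = ln 1.6 / 0.19 = 0.4700 / 0.19 = 2.4737
A₂/A₁ = e^2.4737 ≈ 11.87

11.9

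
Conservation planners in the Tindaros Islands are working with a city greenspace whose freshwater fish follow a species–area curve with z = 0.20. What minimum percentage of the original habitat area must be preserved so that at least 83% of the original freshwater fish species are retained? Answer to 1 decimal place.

Need (A_new/A_old)^0.2 = 0.83, so A_new/A_old = 0.83^(1/0.2) = 0.83^5
ln(A_new/A_old) = ln 0.83 / 0.2 = -0.1863 / 0.2 = -0.9316
A_new/A_old = e^-0.9316 ≈ 0.3939

39.4%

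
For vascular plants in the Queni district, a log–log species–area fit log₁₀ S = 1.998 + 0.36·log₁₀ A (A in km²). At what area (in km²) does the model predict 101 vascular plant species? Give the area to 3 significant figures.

101 = 99.54 × A^0.36  ⇒  A^0.36 = 101/99.54 = 1.015
ln A = ln(1.015) / 0.36 = 0.0146 / 0.36 = 0.0404
A = e^0.0404 ≈ 1.041 km²

1.04 km²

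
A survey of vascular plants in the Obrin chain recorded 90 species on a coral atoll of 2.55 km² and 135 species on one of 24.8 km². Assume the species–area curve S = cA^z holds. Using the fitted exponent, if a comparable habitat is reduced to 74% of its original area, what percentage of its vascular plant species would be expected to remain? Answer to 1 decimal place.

94.8%

z = ln(135/90) / ln(24.8/2.55) = 0.4055 / 2.2748 = 0.1782
S_new/S_old = (A_new/A_old)^z = 0.74^0.1782 = exp(0.1782 × -0.3011) = 0.9477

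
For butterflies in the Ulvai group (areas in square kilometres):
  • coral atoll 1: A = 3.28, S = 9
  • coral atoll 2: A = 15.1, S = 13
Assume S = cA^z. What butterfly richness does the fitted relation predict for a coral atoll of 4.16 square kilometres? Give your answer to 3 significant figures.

z = ln(13/9) / ln(15.1/3.28) = 0.3677 / 1.5269 = 0.2408
c = 9 / 3.28^0.2408 = 9 / 1.331 = 6.761
S₃ = 6.761 × 4.16^0.2408 = 6.761 × 1.41 ≈ 9.53

9.53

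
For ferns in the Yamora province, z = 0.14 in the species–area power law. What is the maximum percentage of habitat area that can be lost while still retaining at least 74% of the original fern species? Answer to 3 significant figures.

Need (A_new/A_old)^0.14 = 0.74, so A_new/A_old = 0.74^(1/0.14) = 0.74^7.143
ln(A_new/A_old) = ln 0.74 / 0.14 = -0.3011 / 0.14 = -2.1508
A_new/A_old = e^-2.1508 ≈ 0.1164
Fraction that can be lost = 1 − 0.1164 = 0.8836

88.4%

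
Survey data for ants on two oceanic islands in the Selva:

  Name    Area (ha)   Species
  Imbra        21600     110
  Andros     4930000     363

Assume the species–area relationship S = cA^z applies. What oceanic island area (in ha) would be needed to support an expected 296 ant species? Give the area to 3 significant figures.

z = ln(363/110) / ln(4930000/21600) = 1.1939 / 5.4304 = 0.2199
c = 110 / 21600^0.2199 = 110 / 8.974 = 12.26
A = (296/12.26)^(1/0.2199) ⇒ ln A = ln(24.15)/0.2199 = 14.4828
A = e^14.4828 ≈ 1948918 ha

1950000 ha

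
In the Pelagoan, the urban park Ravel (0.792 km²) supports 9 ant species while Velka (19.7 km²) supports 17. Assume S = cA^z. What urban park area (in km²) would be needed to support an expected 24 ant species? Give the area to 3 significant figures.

113 km²

z = ln(17/9) / ln(19.7/0.792) = 0.6360 / 3.2138 = 0.1979
c = 9 / 0.792^0.1979 = 9 / 0.9549 = 9.425
A = (24/9.425)^(1/0.1979) ⇒ ln A = ln(2.546)/0.1979 = 4.7232
A = e^4.7232 ≈ 112.5 km²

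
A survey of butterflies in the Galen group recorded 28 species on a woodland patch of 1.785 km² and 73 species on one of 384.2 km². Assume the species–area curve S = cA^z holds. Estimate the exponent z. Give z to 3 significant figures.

Taking logs: ln S = ln c + z ln A, so z = (ln S₂ − ln S₁)/(ln A₂ − ln A₁).
z = ln(73/28) / ln(384.2/1.785) = ln(2.607) / ln(215.2) = 0.9583 / 5.3717 = 0.1784

0.178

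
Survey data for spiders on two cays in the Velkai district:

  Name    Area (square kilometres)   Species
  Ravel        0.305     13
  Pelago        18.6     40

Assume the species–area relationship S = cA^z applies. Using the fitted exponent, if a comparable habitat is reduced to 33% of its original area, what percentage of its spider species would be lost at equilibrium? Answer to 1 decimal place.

26.1%

z = ln(40/13) / ln(18.6/0.305) = 1.1239 / 4.1106 = 0.2734
S_new/S_old = (A_new/A_old)^z = 0.33^0.2734 = exp(0.2734 × -1.1087) = 0.7385
Fraction lost = 1 − 0.7385 = 0.2615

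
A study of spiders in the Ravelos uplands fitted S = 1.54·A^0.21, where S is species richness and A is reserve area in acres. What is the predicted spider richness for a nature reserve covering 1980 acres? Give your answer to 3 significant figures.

S = 1.54 × 1980^0.21
ln S = ln 1.54 + 0.21 × ln 1980 = 0.4318 + 0.21 × 7.5909 = 2.0259
S = e^2.0259 ≈ 7.583

7.58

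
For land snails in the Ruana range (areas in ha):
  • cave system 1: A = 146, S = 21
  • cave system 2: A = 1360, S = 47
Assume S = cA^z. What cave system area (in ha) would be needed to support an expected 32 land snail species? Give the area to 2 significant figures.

z = ln(47/21) / ln(1360/146) = 0.8056 / 2.2316 = 0.3610
c = 21 / 146^0.3610 = 21 / 6.044 = 3.474
A = (32/3.474)^(1/0.3610) ⇒ ln A = ln(9.21)/0.3610 = 6.1504
A = e^6.1504 ≈ 468.9 ha

470 ha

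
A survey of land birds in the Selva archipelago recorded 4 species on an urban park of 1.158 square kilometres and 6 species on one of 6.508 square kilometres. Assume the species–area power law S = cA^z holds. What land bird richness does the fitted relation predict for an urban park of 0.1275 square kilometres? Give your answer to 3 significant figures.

z = ln(6/4) / ln(6.508/1.158) = 0.4055 / 1.7263 = 0.2349
c = 4 / 1.158^0.2349 = 4 / 1.035 = 3.865
S₃ = 3.865 × 0.1275^0.2349 = 3.865 × 0.6165 ≈ 2.382

2.38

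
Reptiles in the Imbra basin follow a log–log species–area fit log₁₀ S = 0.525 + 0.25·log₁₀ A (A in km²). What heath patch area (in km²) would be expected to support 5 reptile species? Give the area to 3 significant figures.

5 = 3.35 × A^0.25  ⇒  A^0.25 = 5/3.35 = 1.493
ln A = ln(1.493) / 0.25 = 0.4006 / 0.25 = 1.6023
A = e^1.6023 ≈ 4.965 km²

4.96 km²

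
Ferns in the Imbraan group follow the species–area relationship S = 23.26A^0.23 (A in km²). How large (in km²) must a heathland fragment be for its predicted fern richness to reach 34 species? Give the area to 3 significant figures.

5.21 km²

34 = 23.26 × A^0.23  ⇒  A^0.23 = 34/23.26 = 1.462
ln A = ln(1.462) / 0.23 = 0.3796 / 0.23 = 1.6505
A = e^1.6505 ≈ 5.21 km²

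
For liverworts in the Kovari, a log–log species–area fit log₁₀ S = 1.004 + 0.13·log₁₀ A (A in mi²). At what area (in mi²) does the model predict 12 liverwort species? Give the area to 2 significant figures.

12 = 10.09 × A^0.13  ⇒  A^0.13 = 12/10.09 = 1.189
ln A = ln(1.189) / 0.13 = 0.1731 / 0.13 = 1.3316
A = e^1.3316 ≈ 3.787 mi²

3.8 mi²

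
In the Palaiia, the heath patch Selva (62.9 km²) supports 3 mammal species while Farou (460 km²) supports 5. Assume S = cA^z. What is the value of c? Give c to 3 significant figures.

1.04

z = ln(S₂/S₁) / ln(A₂/A₁) = ln(5/3) / ln(460/62.9) = 0.5108 / 1.9897 = 0.2567
c = S₁ / A₁^z = 3 / 62.9^0.2567 = 3 / 2.896 = 1.036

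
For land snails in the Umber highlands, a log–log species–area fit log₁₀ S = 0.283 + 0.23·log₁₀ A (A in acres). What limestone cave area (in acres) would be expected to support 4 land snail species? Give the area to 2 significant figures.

24 acres

4 = 1.919 × A^0.23  ⇒  A^0.23 = 4/1.919 = 2.085
ln A = ln(2.085) / 0.23 = 0.7347 / 0.23 = 3.1942
A = e^3.1942 ≈ 24.39 acres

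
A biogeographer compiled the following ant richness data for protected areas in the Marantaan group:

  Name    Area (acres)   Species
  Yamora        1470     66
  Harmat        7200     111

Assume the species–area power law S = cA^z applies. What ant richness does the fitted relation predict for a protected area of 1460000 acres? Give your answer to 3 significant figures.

z = ln(111/66) / ln(7200/1470) = 0.5199 / 1.5888 = 0.3272
c = 66 / 1470^0.3272 = 66 / 10.87 = 6.07
S₃ = 6.07 × 1460000^0.3272 = 6.07 × 104 ≈ 631.2

631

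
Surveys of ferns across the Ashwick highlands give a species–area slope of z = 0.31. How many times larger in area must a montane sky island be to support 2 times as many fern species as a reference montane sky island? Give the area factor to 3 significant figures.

(A₂/A₁)^0.31 = 2, so A₂/A₁ = 2^(1/0.31) = 2^3.226
ln(A₂/A₁) = ln 2 / 0.31 = 0.6931 / 0.31 = 2.2360
A₂/A₁ = e^2.2360 ≈ 9.355

9.36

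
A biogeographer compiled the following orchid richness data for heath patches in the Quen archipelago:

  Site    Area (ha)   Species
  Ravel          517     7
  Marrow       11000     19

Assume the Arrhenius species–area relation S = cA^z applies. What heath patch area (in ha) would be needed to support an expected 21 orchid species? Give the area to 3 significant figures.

14900 ha

z = ln(19/7) / ln(11000/517) = 0.9985 / 3.0576 = 0.3266
c = 7 / 517^0.3266 = 7 / 7.694 = 0.9098
A = (21/0.9098)^(1/0.3266) ⇒ ln A = ln(23.08)/0.3266 = 9.6121
A = e^9.6121 ≈ 14945 ha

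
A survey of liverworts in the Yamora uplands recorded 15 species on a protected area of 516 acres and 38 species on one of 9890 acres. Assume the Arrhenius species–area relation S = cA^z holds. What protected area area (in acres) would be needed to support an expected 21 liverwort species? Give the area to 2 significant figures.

1500 acres

z = ln(38/15) / ln(9890/516) = 0.9295 / 2.9532 = 0.3148
c = 15 / 516^0.3148 = 15 / 7.142 = 2.1
A = (21/2.1)^(1/0.3148) ⇒ ln A = ln(9.999)/0.3148 = 7.3151
A = e^7.3151 ≈ 1503 acres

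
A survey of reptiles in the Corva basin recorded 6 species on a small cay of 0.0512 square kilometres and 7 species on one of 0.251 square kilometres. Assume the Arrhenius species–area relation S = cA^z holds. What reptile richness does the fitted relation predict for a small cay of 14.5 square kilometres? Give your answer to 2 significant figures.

z = ln(7/6) / ln(0.251/0.0512) = 0.1542 / 1.5897 = 0.0970
c = 6 / 0.0512^0.0970 = 6 / 0.7496 = 8.004
S₃ = 8.004 × 14.5^0.0970 = 8.004 × 1.296 ≈ 10.37

10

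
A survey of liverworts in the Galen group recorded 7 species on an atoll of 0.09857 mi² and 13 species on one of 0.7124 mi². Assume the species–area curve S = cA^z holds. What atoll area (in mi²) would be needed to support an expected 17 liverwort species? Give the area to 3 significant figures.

1.68 mi²

z = ln(13/7) / ln(0.7124/0.09857) = 0.6190 / 1.9779 = 0.3130
c = 7 / 0.09857^0.3130 = 7 / 0.4842 = 14.46
A = (17/14.46)^(1/0.3130) ⇒ ln A = ln(1.176)/0.3130 = 0.5180
A = e^0.5180 ≈ 1.679 mi²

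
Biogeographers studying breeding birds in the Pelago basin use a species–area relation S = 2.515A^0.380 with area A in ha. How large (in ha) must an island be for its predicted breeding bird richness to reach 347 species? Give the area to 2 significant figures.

430000 ha

347 = 2.515 × A^0.38  ⇒  A^0.38 = 347/2.515 = 138
ln A = ln(138) / 0.38 = 4.9271 / 0.38 = 12.9659
A = e^12.9659 ≈ 427593 ha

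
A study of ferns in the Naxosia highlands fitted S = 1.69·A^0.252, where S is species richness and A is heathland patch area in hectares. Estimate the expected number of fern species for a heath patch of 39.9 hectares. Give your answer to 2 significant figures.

S = 1.69 × 39.9^0.252
ln S = ln 1.69 + 0.252 × ln 39.9 = 0.5247 + 0.252 × 3.6864 = 1.4537
S = e^1.4537 ≈ 4.279

4.3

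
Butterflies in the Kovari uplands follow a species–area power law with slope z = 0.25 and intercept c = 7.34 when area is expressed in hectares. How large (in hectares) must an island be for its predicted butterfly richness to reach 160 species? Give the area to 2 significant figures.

230000 hectares

160 = 7.34 × A^0.25  ⇒  A^0.25 = 160/7.34 = 21.8
ln A = ln(21.8) / 0.25 = 3.0818 / 0.25 = 12.3273
A = e^12.3273 ≈ 225785 hectares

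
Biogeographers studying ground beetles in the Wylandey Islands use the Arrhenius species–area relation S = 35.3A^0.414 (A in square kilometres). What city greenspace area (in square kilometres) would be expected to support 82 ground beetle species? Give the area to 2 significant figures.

7.7 square kilometres

82 = 35.3 × A^0.414  ⇒  A^0.414 = 82/35.3 = 2.323
ln A = ln(2.323) / 0.414 = 0.8428 / 0.414 = 2.0358
A = e^2.0358 ≈ 7.659 square kilometres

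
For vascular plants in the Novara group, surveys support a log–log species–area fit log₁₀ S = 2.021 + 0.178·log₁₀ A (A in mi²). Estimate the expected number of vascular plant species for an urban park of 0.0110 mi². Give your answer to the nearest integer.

S = 105 × 0.011^0.178
ln S = ln 105 + 0.178 × ln 0.011 = 4.6535 + 0.178 × -4.5099 = 3.8508
S = e^3.8508 ≈ 47.03

47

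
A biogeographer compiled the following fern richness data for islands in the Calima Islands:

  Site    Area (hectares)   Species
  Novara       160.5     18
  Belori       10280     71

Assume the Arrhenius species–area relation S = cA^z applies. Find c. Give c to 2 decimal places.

3.37

z = ln(S₂/S₁) / ln(A₂/A₁) = ln(71/18) / ln(10280/160.5) = 1.3723 / 4.1597 = 0.3299
c = S₁ / A₁^z = 18 / 160.5^0.3299 = 18 / 5.341 = 3.37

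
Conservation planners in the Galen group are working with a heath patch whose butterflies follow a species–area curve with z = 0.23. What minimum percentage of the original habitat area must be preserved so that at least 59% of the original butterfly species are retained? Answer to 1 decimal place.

Need (A_new/A_old)^0.23 = 0.59, so A_new/A_old = 0.59^(1/0.23) = 0.59^4.348
ln(A_new/A_old) = ln 0.59 / 0.23 = -0.5276 / 0.23 = -2.2941
A_new/A_old = e^-2.2941 ≈ 0.1009

10.1%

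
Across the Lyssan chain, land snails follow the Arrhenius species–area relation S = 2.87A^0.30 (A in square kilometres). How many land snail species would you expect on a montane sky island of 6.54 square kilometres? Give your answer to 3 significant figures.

5.04

S = 2.87 × 6.54^0.3
ln S = ln 2.87 + 0.3 × ln 6.54 = 1.0543 + 0.3 × 1.8779 = 1.6177
S = e^1.6177 ≈ 5.041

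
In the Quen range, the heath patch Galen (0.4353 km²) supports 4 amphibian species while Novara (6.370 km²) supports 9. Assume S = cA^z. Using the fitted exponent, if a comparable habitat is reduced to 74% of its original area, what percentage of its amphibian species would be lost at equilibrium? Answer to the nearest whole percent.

z = ln(9/4) / ln(6.37/0.4353) = 0.8109 / 2.6833 = 0.3022
S_new/S_old = (A_new/A_old)^z = 0.74^0.3022 = exp(0.3022 × -0.3011) = 0.913
Fraction lost = 1 − 0.913 = 0.08698

9%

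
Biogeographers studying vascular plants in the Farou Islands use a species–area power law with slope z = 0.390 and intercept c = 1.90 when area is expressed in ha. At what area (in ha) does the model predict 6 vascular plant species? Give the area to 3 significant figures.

6 = 1.9 × A^0.39  ⇒  A^0.39 = 6/1.9 = 3.158
ln A = ln(3.158) / 0.39 = 1.1499 / 0.39 = 2.9485
A = e^2.9485 ≈ 19.08 ha

19.1 ha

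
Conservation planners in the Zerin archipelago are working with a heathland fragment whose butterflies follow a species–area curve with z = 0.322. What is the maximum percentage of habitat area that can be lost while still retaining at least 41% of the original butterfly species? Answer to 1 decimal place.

Need (A_new/A_old)^0.322 = 0.41, so A_new/A_old = 0.41^(1/0.322) = 0.41^3.106
ln(A_new/A_old) = ln 0.41 / 0.322 = -0.8916 / 0.322 = -2.7689
A_new/A_old = e^-2.7689 ≈ 0.06273
Fraction that can be lost = 1 − 0.06273 = 0.9373

93.7%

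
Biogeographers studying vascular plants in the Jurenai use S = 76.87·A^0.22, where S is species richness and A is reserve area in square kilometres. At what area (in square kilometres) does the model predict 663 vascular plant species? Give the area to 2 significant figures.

18000 square kilometres

663 = 76.87 × A^0.22  ⇒  A^0.22 = 663/76.87 = 8.625
ln A = ln(8.625) / 0.22 = 2.1547 / 0.22 = 9.7939
A = e^9.7939 ≈ 17924 square kilometres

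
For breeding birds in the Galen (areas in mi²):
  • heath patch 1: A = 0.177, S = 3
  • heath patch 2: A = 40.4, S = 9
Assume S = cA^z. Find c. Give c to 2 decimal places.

z = ln(S₂/S₁) / ln(A₂/A₁) = ln(9/3) / ln(40.4/0.177) = 1.0986 / 5.4304 = 0.2023
c = S₁ / A₁^z = 3 / 0.177^0.2023 = 3 / 0.7045 = 4.259

4.26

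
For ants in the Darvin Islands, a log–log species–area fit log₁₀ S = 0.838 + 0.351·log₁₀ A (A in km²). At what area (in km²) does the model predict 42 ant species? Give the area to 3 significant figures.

173 km²

42 = 6.887 × A^0.351  ⇒  A^0.351 = 42/6.887 = 6.099
ln A = ln(6.099) / 0.351 = 1.8081 / 0.351 = 5.1513
A = e^5.1513 ≈ 172.7 km²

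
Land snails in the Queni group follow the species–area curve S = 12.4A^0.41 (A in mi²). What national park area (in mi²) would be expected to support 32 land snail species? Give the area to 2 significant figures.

10 mi²

32 = 12.4 × A^0.41  ⇒  A^0.41 = 32/12.4 = 2.581
ln A = ln(2.581) / 0.41 = 0.9480 / 0.41 = 2.3123
A = e^2.3123 ≈ 10.1 mi²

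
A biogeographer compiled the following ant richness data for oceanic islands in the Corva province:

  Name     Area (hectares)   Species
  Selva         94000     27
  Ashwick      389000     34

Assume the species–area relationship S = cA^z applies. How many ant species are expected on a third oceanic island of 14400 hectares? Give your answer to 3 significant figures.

19.9

z = ln(34/27) / ln(389000/94000) = 0.2305 / 1.4203 = 0.1623
c = 27 / 94000^0.1623 = 27 / 6.415 = 4.209
S₃ = 4.209 × 14400^0.1623 = 4.209 × 4.731 ≈ 19.91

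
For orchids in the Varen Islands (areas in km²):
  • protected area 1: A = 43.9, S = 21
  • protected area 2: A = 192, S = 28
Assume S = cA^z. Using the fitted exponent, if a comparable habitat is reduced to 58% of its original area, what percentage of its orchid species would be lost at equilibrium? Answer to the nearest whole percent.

z = ln(28/21) / ln(192/43.9) = 0.2877 / 1.4756 = 0.1950
S_new/S_old = (A_new/A_old)^z = 0.58^0.1950 = exp(0.1950 × -0.5447) = 0.8992
Fraction lost = 1 − 0.8992 = 0.1008

10%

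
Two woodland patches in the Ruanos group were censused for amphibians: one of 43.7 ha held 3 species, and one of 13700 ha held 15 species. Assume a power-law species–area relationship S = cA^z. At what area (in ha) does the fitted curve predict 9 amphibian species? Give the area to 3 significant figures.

2210 ha

z = ln(15/3) / ln(13700/43.7) = 1.6094 / 5.7478 = 0.2800
c = 3 / 43.7^0.2800 = 3 / 2.88 = 1.042
A = (9/1.042)^(1/0.2800) ⇒ ln A = ln(8.639)/0.2800 = 7.7008
A = e^7.7008 ≈ 2210 ha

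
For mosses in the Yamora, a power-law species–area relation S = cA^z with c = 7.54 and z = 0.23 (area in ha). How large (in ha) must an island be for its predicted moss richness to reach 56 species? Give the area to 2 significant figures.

6100 ha

56 = 7.54 × A^0.23  ⇒  A^0.23 = 56/7.54 = 7.427
ln A = ln(7.427) / 0.23 = 2.0051 / 0.23 = 8.7180
A = e^8.7180 ≈ 6112 ha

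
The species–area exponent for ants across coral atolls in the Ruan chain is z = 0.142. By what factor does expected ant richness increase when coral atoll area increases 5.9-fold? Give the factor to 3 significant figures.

1.29

S₂/S₁ = (A₂/A₁)^z = 5.9^0.142
ln(S₂/S₁) = 0.142 × ln 5.9 = 0.142 × 1.7750 = 0.2520
S₂/S₁ = e^0.2520 ≈ 1.287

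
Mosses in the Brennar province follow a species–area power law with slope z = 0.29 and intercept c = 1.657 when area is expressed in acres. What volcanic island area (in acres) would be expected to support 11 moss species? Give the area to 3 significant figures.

11 = 1.657 × A^0.29  ⇒  A^0.29 = 11/1.657 = 6.639
ln A = ln(6.639) / 0.29 = 1.8929 / 0.29 = 6.5272
A = e^6.5272 ≈ 683.5 acres

683 acres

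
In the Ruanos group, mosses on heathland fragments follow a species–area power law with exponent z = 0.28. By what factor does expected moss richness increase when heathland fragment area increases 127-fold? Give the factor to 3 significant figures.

3.88

S₂/S₁ = (A₂/A₁)^z = 127^0.28
ln(S₂/S₁) = 0.28 × ln 127 = 0.28 × 4.8442 = 1.3564
S₂/S₁ = e^1.3564 ≈ 3.882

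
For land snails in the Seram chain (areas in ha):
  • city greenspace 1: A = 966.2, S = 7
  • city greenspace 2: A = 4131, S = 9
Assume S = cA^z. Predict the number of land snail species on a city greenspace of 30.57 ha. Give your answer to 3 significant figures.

z = ln(9/7) / ln(4131/966.2) = 0.2513 / 1.4529 = 0.1730
c = 7 / 966.2^0.1730 = 7 / 3.284 = 2.132
S₃ = 2.132 × 30.57^0.1730 = 2.132 × 1.807 ≈ 3.852

3.85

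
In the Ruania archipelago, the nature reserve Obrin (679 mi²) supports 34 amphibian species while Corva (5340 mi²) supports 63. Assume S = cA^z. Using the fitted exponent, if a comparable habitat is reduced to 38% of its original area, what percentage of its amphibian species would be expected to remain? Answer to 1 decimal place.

74.9%

z = ln(63/34) / ln(5340/679) = 0.6168 / 2.0624 = 0.2991
S_new/S_old = (A_new/A_old)^z = 0.38^0.2991 = exp(0.2991 × -0.9676) = 0.7487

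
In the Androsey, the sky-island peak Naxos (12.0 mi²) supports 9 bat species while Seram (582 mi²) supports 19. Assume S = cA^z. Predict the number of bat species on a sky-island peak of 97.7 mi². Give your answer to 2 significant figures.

13

z = ln(19/9) / ln(582/12) = 0.7472 / 3.8816 = 0.1925
c = 9 / 12^0.1925 = 9 / 1.613 = 5.578
S₃ = 5.578 × 97.7^0.1925 = 5.578 × 2.416 ≈ 13.48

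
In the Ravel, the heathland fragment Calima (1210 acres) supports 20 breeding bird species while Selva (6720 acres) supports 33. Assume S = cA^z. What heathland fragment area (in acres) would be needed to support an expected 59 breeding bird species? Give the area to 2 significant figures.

z = ln(33/20) / ln(6720/1210) = 0.5008 / 1.7145 = 0.2921
c = 20 / 1210^0.2921 = 20 / 7.951 = 2.515
A = (59/2.515)^(1/0.2921) ⇒ ln A = ln(23.46)/0.2921 = 10.8021
A = e^10.8021 ≈ 49123 acres

49000 acres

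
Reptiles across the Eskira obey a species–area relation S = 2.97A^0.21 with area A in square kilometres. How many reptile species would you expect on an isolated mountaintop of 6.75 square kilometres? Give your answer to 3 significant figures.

S = 2.97 × 6.75^0.21
ln S = ln 2.97 + 0.21 × ln 6.75 = 1.0886 + 0.21 × 1.9095 = 1.4896
S = e^1.4896 ≈ 4.435

4.44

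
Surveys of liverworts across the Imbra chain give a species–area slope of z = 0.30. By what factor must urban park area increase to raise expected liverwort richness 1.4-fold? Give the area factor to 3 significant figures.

3.07

(A₂/A₁)^0.3 = 1.4, so A₂/A₁ = 1.4^(1/0.3) = 1.4^3.333
ln(A₂/A₁) = ln 1.4 / 0.3 = 0.3365 / 0.3 = 1.1216
A₂/A₁ = e^1.1216 ≈ 3.07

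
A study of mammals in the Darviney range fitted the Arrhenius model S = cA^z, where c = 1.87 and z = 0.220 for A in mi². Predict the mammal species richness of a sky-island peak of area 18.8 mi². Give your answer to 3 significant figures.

3.57

S = 1.87 × 18.8^0.22 = 1.87 × 1.907 ≈ 3.566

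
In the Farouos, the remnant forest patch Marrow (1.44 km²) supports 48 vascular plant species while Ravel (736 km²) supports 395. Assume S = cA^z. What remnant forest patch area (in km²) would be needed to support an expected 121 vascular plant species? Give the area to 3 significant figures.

22.2 km²

z = ln(395/48) / ln(736/1.44) = 2.1077 / 6.2366 = 0.3380
c = 48 / 1.44^0.3380 = 48 / 1.131 = 42.43
A = (121/42.43)^(1/0.3380) ⇒ ln A = ln(2.851)/0.3380 = 3.1005
A = e^3.1005 ≈ 22.21 km²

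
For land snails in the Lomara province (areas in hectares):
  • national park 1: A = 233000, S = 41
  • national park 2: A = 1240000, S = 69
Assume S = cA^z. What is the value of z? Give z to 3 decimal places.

Taking logs: ln S = ln c + z ln A, so z = (ln S₂ − ln S₁)/(ln A₂ − ln A₁).
z = ln(69/41) / ln(1240000/233000) = ln(1.683) / ln(5.322) = 0.5205 / 1.6718 = 0.3114

0.311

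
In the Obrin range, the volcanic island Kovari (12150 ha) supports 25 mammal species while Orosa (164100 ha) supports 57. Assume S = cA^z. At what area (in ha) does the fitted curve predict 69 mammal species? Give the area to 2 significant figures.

300000 ha

z = ln(57/25) / ln(164100/12150) = 0.8242 / 2.6031 = 0.3166
c = 25 / 12150^0.3166 = 25 / 19.64 = 1.273
A = (69/1.273)^(1/0.3166) ⇒ ln A = ln(54.21)/0.3166 = 12.6117
A = e^12.6117 ≈ 300042 ha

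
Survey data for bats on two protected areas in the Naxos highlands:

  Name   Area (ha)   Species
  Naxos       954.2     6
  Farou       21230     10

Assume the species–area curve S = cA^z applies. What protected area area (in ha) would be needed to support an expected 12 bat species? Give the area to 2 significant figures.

z = ln(10/6) / ln(21230/954.2) = 0.5108 / 3.1023 = 0.1647
c = 6 / 954.2^0.1647 = 6 / 3.095 = 1.939
A = (12/1.939)^(1/0.1647) ⇒ ln A = ln(6.19)/0.1647 = 11.0704
A = e^11.0704 ≈ 64243 ha

64000 ha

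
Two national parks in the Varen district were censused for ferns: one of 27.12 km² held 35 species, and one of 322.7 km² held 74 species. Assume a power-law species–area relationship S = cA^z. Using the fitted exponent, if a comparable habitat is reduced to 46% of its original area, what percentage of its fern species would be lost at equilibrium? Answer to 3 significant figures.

20.9%

z = ln(74/35) / ln(322.7/27.12) = 0.7487 / 2.4765 = 0.3023
S_new/S_old = (A_new/A_old)^z = 0.46^0.3023 = exp(0.3023 × -0.7765) = 0.7908
Fraction lost = 1 − 0.7908 = 0.2092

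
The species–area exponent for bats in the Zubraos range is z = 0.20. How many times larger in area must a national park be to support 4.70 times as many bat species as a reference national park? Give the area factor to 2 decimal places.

2293.45

(A₂/A₁)^0.2 = 4.7, so A₂/A₁ = 4.7^(1/0.2) = 4.7^5
ln(A₂/A₁) = ln 4.7 / 0.2 = 1.5476 / 0.2 = 7.7378
A₂/A₁ = e^7.7378 ≈ 2293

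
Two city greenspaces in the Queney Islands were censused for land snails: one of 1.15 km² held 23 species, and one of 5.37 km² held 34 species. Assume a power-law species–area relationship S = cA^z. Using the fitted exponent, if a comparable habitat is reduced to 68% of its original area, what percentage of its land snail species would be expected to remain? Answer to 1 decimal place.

z = ln(34/23) / ln(5.37/1.15) = 0.3909 / 1.5411 = 0.2536
S_new/S_old = (A_new/A_old)^z = 0.68^0.2536 = exp(0.2536 × -0.3857) = 0.9068

90.7%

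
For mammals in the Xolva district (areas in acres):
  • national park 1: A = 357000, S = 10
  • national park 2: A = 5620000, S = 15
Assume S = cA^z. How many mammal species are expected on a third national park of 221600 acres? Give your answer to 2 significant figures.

9.3

z = ln(15/10) / ln(5620000/357000) = 0.4055 / 2.7564 = 0.1471
c = 10 / 357000^0.1471 = 10 / 6.559 = 1.525
S₃ = 1.525 × 221600^0.1471 = 1.525 × 6.114 ≈ 9.323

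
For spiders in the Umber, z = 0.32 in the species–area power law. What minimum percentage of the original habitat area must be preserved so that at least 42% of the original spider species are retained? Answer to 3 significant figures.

Need (A_new/A_old)^0.32 = 0.42, so A_new/A_old = 0.42^(1/0.32) = 0.42^3.125
ln(A_new/A_old) = ln 0.42 / 0.32 = -0.8675 / 0.32 = -2.7109
A_new/A_old = e^-2.7109 ≈ 0.06647

6.65%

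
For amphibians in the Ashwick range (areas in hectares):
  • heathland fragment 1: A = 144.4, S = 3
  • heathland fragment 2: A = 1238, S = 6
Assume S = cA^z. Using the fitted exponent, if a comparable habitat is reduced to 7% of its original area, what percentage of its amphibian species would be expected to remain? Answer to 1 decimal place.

z = ln(6/3) / ln(1238/144.4) = 0.6931 / 2.1487 = 0.3226
S_new/S_old = (A_new/A_old)^z = 0.07^0.3226 = exp(0.3226 × -2.6593) = 0.4241

42.4%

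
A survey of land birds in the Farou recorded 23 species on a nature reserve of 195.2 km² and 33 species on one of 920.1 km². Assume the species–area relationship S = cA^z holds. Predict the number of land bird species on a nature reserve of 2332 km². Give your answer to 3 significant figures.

41.0

z = ln(33/23) / ln(920.1/195.2) = 0.3610 / 1.5505 = 0.2328
c = 23 / 195.2^0.2328 = 23 / 3.414 = 6.736
S₃ = 6.736 × 2332^0.2328 = 6.736 × 6.083 ≈ 40.98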